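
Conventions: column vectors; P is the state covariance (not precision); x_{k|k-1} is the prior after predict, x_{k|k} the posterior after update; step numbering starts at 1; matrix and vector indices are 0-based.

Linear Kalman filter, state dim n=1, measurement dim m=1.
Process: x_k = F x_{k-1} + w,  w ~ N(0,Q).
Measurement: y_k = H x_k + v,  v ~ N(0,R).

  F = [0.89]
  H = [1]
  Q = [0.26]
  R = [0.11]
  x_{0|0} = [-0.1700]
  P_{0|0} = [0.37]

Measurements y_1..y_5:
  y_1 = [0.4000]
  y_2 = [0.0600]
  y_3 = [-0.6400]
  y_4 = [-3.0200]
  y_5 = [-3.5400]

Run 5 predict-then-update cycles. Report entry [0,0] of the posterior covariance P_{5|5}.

P_post[0,0] = 0.0822

step 1: x^-=[-0.1513]  P^-=[0.5531]  S=[0.6631]  K=[0.8341]  nu=[0.5513]  x^+=[0.3085]  P^+=[0.0918]
step 2: x^-=[0.2746]  P^-=[0.3327]  S=[0.4427]  K=[0.7515]  nu=[-0.2146]  x^+=[0.1133]  P^+=[0.0827]
step 3: x^-=[0.1009]  P^-=[0.3255]  S=[0.4355]  K=[0.7474]  nu=[-0.7409]  x^+=[-0.4529]  P^+=[0.0822]
step 4: x^-=[-0.4030]  P^-=[0.3251]  S=[0.4351]  K=[0.7472]  nu=[-2.6170]  x^+=[-2.3584]  P^+=[0.0822]
step 5: x^-=[-2.0990]  P^-=[0.3251]  S=[0.4351]  K=[0.7472]  nu=[-1.4410]  x^+=[-3.1757]  P^+=[0.0822]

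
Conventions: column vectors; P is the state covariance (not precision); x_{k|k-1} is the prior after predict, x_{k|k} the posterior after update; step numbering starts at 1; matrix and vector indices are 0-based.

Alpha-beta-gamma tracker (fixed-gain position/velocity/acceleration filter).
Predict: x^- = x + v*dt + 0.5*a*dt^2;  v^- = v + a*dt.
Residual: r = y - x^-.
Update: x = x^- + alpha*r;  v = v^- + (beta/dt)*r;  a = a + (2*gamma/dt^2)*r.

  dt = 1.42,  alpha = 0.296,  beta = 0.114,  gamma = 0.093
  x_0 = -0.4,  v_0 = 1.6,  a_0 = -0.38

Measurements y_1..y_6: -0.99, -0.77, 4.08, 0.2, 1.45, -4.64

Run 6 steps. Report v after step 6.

v_post = -1.4878

step 1: x_pred=1.4889  r=-2.4789  x^+=0.7551  v^+=0.8614  a^+=-0.6087
step 2: x_pred=1.3647  r=-2.1347  x^+=0.7328  v^+=-0.1743  a^+=-0.8056
step 3: x_pred=-0.3269  r=4.4069  x^+=0.9776  v^+=-0.9644  a^+=-0.3991
step 4: x_pred=-0.7942  r=0.9942  x^+=-0.4999  v^+=-1.4513  a^+=-0.3074
step 5: x_pred=-2.8706  r=4.3206  x^+=-1.5917  v^+=-1.5408  a^+=0.0912
step 6: x_pred=-3.6877  r=-0.9523  x^+=-3.9696  v^+=-1.4878  a^+=0.0034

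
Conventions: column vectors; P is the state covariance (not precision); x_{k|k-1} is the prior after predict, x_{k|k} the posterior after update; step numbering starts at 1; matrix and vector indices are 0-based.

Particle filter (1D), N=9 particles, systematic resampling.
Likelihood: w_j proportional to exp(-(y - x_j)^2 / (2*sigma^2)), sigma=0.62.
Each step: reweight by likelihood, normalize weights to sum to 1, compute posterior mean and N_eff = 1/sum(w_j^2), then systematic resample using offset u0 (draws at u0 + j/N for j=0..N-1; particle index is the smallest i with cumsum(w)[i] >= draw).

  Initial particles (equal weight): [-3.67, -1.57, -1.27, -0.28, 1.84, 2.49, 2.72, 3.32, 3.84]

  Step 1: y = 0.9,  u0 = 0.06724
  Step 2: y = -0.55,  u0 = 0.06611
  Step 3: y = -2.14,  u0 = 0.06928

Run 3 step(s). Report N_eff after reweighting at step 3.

N_eff = 9.0000

step 1: w=[0.0000, 0.0007, 0.0041, 0.3060, 0.5932, 0.0699, 0.0252, 0.0009, 0.0000]  mean=1.2452  Neff=2.2169  idx=[3, 3, 3, 4, 4, 4, 4, 4, 5]
step 2: w=[0.3330, 0.3330, 0.3330, 0.0002, 0.0002, 0.0002, 0.0002, 0.0002, 0.0000]  mean=-0.2777  Neff=3.0065  idx=[0, 0, 0, 1, 1, 1, 2, 2, 2]
step 3: w=[0.1111, 0.1111, 0.1111, 0.1111, 0.1111, 0.1111, 0.1111, 0.1111, 0.1111]  mean=-0.2800  Neff=9.0000  idx=[0, 1, 2, 3, 4, 5, 6, 7, 8]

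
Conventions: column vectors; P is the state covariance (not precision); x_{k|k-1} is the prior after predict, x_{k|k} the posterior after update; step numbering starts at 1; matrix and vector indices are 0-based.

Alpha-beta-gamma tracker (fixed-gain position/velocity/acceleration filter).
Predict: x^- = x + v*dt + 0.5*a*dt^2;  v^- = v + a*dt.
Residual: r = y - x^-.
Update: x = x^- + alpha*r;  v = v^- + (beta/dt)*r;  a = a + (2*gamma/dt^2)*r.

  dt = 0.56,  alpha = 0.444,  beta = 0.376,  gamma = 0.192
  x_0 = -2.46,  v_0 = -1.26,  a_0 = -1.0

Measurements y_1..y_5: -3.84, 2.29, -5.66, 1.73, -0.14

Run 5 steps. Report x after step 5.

step 1: x_pred=-3.3224  r=-0.5176  x^+=-3.5522  v^+=-2.1675  a^+=-1.6338
step 2: x_pred=-5.0222  r=7.3122  x^+=-1.7756  v^+=1.8272  a^+=7.3199
step 3: x_pred=0.3954  r=-6.0554  x^+=-2.2932  v^+=1.8606  a^+=-0.0948
step 4: x_pred=-1.2662  r=2.9962  x^+=0.0641  v^+=3.8192  a^+=3.5739
step 5: x_pred=2.7633  r=-2.9033  x^+=1.4742  v^+=3.8712  a^+=0.0189

x_post = 1.4742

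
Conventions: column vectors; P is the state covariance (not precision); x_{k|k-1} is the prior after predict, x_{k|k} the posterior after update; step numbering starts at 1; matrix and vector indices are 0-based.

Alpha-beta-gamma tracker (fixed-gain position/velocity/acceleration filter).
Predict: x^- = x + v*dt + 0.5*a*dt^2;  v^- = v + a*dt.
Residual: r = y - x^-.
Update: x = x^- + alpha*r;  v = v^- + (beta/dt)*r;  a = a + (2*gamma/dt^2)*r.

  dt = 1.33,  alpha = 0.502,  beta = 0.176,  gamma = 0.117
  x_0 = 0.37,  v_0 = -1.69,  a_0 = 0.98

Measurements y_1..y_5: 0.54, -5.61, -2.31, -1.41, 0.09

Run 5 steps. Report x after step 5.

x_post = 0.4085

step 1: x_pred=-1.0109  r=1.5509  x^+=-0.2324  v^+=-0.1814  a^+=1.1852
step 2: x_pred=0.5746  r=-6.1846  x^+=-2.5300  v^+=0.5765  a^+=0.3670
step 3: x_pred=-1.4387  r=-0.8713  x^+=-1.8761  v^+=0.9493  a^+=0.2518
step 4: x_pred=-0.3908  r=-1.0192  x^+=-0.9024  v^+=1.1493  a^+=0.1169
step 5: x_pred=0.7296  r=-0.6396  x^+=0.4085  v^+=1.2202  a^+=0.0323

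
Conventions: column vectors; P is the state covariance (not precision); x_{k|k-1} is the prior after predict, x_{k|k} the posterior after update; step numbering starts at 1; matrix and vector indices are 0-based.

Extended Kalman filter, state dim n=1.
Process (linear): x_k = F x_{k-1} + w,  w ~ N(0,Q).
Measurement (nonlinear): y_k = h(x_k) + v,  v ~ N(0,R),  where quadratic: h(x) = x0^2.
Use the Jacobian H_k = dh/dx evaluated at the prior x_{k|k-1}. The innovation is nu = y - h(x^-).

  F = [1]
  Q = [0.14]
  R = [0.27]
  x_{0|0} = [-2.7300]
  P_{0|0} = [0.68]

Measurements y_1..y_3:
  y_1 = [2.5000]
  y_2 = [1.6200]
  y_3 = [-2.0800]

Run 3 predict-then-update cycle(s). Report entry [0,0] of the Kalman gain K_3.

step 1: x^-=[-2.7300]  P^-=[0.8200]  H_jac=[-5.4600]  S=[24.7155]  K=[-0.1811]  nu=[-4.9529]  x^+=[-1.8328]  P^+=[0.0090]
step 2: x^-=[-1.8328]  P^-=[0.1490]  H_jac=[-3.6656]  S=[2.2715]  K=[-0.2404]  nu=[-1.7391]  x^+=[-1.4147]  P^+=[0.0177]
step 3: x^-=[-1.4147]  P^-=[0.1577]  H_jac=[-2.8295]  S=[1.5326]  K=[-0.2912]  nu=[-4.0815]  x^+=[-0.2264]  P^+=[0.0278]

K[0,0] = -0.2912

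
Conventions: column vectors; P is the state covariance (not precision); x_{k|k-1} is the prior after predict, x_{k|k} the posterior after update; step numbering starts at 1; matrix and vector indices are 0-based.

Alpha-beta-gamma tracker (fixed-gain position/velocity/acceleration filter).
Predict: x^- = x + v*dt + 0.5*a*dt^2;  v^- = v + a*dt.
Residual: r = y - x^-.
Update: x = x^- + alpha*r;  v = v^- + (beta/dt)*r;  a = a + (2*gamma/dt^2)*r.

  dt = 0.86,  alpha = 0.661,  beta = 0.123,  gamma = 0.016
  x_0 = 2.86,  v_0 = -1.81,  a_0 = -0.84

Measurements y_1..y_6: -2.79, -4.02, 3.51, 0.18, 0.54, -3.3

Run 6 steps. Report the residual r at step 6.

step 1: x_pred=0.9928  r=-3.7828  x^+=-1.5076  v^+=-3.0734  a^+=-1.0037
step 2: x_pred=-4.5219  r=0.5019  x^+=-4.1902  v^+=-3.8648  a^+=-0.9820
step 3: x_pred=-7.8770  r=11.3870  x^+=-0.3502  v^+=-3.0807  a^+=-0.4893
step 4: x_pred=-3.1805  r=3.3605  x^+=-0.9592  v^+=-3.0208  a^+=-0.3439
step 5: x_pred=-3.6843  r=4.2243  x^+=-0.8920  v^+=-2.7124  a^+=-0.1611
step 6: x_pred=-3.2842  r=-0.0158  x^+=-3.2947  v^+=-2.8532  a^+=-0.1618

resid = -0.0158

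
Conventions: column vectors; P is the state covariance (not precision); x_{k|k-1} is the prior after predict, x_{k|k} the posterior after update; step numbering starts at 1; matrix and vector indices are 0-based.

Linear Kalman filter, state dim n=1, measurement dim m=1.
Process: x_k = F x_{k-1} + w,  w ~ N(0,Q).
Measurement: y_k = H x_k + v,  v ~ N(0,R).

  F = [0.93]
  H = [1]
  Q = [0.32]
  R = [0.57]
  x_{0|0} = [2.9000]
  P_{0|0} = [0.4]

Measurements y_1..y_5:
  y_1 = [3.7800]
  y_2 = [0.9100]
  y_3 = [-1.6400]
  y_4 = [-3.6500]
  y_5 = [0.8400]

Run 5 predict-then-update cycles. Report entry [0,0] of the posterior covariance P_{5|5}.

P_post[0,0] = 0.2839

step 1: x^-=[2.6970]  P^-=[0.6660]  S=[1.2360]  K=[0.5388]  nu=[1.0830]  x^+=[3.2805]  P^+=[0.3071]
step 2: x^-=[3.0509]  P^-=[0.5856]  S=[1.1556]  K=[0.5068]  nu=[-2.1409]  x^+=[1.9660]  P^+=[0.2889]
step 3: x^-=[1.8284]  P^-=[0.5698]  S=[1.1398]  K=[0.4999]  nu=[-3.4684]  x^+=[0.0944]  P^+=[0.2850]
step 4: x^-=[0.0878]  P^-=[0.5665]  S=[1.1365]  K=[0.4984]  nu=[-3.7378]  x^+=[-1.7753]  P^+=[0.2841]
step 5: x^-=[-1.6510]  P^-=[0.5657]  S=[1.1357]  K=[0.4981]  nu=[2.4910]  x^+=[-0.4102]  P^+=[0.2839]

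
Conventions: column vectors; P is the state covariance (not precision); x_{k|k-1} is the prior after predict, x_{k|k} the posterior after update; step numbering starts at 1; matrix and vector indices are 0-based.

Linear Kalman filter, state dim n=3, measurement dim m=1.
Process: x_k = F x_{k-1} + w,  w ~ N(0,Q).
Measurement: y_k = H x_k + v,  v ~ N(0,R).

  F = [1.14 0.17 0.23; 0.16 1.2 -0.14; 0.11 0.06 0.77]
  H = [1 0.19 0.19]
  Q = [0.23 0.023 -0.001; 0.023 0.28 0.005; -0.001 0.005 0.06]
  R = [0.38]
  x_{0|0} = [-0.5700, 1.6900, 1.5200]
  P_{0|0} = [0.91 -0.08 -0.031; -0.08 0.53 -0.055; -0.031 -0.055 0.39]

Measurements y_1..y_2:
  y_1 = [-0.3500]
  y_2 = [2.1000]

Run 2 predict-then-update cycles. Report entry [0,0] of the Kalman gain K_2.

K[0,0] = 0.5771

step 1: x^-=[-0.0129, 1.7240, 1.2091]  P^-=[1.3970 0.1629 0.1447; 0.1629 1.0633 -0.0479; 0.1447 -0.0479 0.2928]  S=[1.9394]  K=[0.7505; 0.1835; 0.0986]  nu=[-0.8944]  x^+=[-0.6841, 1.5599, 1.1209]  P^+=[0.3047 -0.1041 0.0012; -0.1041 0.9980 -0.0830; 0.0012 -0.0830 0.2739]
step 2: x^-=[-0.2569, 1.6055, 0.8815]  P^-=[0.6231 0.1070 0.0759; 0.1070 1.7181 -0.0379; 0.0759 -0.0379 0.2208]  S=[1.1399]  K=[0.5771; 0.3739; 0.0971]  nu=[1.8844]  x^+=[0.8307, 2.3101, 1.0644]  P^+=[0.2434 -0.1390 0.0120; -0.1390 1.5588 -0.0793; 0.0120 -0.0793 0.2101]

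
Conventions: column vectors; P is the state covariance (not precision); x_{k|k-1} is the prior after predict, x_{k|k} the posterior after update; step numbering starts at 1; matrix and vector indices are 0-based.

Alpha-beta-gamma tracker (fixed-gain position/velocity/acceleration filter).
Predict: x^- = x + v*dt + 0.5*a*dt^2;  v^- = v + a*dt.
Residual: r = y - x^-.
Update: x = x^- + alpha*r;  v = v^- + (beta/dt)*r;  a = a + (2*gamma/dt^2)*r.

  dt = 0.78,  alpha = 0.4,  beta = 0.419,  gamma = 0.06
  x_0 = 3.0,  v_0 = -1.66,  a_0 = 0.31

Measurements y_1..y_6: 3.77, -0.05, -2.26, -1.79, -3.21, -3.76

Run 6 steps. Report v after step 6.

v_post = -1.1194

step 1: x_pred=1.7995  r=1.9705  x^+=2.5877  v^+=-0.3597  a^+=0.6987
step 2: x_pred=2.5197  r=-2.5697  x^+=1.4918  v^+=-1.1951  a^+=0.1918
step 3: x_pred=0.6180  r=-2.8780  x^+=-0.5332  v^+=-2.5915  a^+=-0.3758
step 4: x_pred=-2.6689  r=0.8789  x^+=-2.3173  v^+=-2.4125  a^+=-0.2025
step 5: x_pred=-4.2607  r=1.0507  x^+=-3.8404  v^+=-2.0060  a^+=0.0048
step 6: x_pred=-5.4037  r=1.6437  x^+=-4.7462  v^+=-1.1194  a^+=0.3290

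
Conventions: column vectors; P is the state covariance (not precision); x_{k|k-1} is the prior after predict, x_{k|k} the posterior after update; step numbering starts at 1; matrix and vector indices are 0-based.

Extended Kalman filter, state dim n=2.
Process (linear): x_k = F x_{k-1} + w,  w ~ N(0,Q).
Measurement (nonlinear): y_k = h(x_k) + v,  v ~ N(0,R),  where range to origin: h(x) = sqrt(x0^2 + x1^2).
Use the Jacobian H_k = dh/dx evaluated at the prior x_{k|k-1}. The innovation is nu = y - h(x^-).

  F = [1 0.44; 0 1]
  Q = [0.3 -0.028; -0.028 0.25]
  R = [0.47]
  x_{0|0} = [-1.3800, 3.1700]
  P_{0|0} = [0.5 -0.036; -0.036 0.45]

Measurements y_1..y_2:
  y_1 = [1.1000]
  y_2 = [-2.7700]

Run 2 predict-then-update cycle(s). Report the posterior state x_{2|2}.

x_post = [-1.5399, -0.3596]

step 1: x^-=[0.0148, 3.1700]  P^-=[0.8554 0.1340; 0.1340 0.7000]  H_jac=[0.0047 1.0000]  S=[1.1713]  K=[0.1178; 0.5982]  nu=[-2.0700]  x^+=[-0.2291, 1.9318]  P^+=[0.8392 0.0515; 0.0515 0.2809]
step 2: x^-=[0.6209, 1.9318]  P^-=[1.2388 0.1471; 0.1471 0.5309]  H_jac=[0.3060 0.9520]  S=[1.1529]  K=[0.4503; 0.4774]  nu=[-4.7991]  x^+=[-1.5399, -0.3596]  P^+=[1.0051 -0.1008; -0.1008 0.2681]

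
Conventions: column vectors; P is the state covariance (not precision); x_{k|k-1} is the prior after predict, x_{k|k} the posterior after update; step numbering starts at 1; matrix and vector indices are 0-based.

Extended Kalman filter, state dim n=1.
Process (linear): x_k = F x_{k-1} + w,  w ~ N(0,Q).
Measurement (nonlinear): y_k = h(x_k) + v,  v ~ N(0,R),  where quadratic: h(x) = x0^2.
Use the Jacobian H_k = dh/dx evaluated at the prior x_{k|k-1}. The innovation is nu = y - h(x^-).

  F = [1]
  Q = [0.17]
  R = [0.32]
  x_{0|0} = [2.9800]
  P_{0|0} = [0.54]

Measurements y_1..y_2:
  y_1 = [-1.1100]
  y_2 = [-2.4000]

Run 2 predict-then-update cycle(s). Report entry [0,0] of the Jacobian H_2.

H_jac[0,0] = 2.6495

step 1: x^-=[2.9800]  P^-=[0.7100]  H_jac=[5.9600]  S=[25.5403]  K=[0.1657]  nu=[-9.9904]  x^+=[1.3248]  P^+=[0.0089]
step 2: x^-=[1.3248]  P^-=[0.1789]  H_jac=[2.6495]  S=[1.5758]  K=[0.3008]  nu=[-4.1550]  x^+=[0.0750]  P^+=[0.0363]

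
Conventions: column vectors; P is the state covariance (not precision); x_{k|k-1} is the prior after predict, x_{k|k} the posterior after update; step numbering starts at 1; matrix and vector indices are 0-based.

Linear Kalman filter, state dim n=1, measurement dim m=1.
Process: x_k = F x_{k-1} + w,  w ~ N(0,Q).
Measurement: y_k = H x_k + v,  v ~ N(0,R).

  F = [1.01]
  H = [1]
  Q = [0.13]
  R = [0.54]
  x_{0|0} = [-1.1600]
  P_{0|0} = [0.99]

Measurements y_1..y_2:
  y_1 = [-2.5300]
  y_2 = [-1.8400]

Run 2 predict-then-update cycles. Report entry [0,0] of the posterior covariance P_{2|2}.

P_post[0,0] = 0.2606

step 1: x^-=[-1.1716]  P^-=[1.1399]  S=[1.6799]  K=[0.6786]  nu=[-1.3584]  x^+=[-2.0933]  P^+=[0.3664]
step 2: x^-=[-2.1143]  P^-=[0.5038]  S=[1.0438]  K=[0.4827]  nu=[0.2743]  x^+=[-1.9819]  P^+=[0.2606]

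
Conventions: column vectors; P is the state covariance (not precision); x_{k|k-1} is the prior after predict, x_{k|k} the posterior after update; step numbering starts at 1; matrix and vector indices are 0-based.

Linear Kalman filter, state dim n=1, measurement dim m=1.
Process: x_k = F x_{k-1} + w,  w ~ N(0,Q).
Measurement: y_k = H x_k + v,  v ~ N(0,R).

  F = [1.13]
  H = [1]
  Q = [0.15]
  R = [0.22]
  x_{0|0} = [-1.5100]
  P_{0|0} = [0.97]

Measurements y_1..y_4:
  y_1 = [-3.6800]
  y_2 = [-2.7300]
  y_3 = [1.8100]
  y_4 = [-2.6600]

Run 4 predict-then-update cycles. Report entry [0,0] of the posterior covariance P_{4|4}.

step 1: x^-=[-1.7063]  P^-=[1.3886]  S=[1.6086]  K=[0.8632]  nu=[-1.9737]  x^+=[-3.4101]  P^+=[0.1899]
step 2: x^-=[-3.8534]  P^-=[0.3925]  S=[0.6125]  K=[0.6408]  nu=[1.1234]  x^+=[-3.1335]  P^+=[0.1410]
step 3: x^-=[-3.5409]  P^-=[0.3300]  S=[0.5500]  K=[0.6000]  nu=[5.3509]  x^+=[-0.3303]  P^+=[0.1320]
step 4: x^-=[-0.3732]  P^-=[0.3186]  S=[0.5386]  K=[0.5915]  nu=[-2.2868]  x^+=[-1.7258]  P^+=[0.1301]

P_post[0,0] = 0.1301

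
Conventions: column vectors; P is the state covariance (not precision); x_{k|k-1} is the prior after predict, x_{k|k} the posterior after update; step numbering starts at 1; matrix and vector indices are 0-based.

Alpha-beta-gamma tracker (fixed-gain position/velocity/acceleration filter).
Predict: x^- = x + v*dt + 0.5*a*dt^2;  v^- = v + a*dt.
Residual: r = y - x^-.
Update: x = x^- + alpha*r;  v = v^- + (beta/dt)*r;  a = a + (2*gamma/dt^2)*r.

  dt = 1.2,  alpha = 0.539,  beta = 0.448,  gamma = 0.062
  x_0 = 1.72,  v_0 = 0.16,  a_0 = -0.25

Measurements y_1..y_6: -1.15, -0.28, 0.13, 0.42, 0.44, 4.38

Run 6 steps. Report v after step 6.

v_post = 2.1249

step 1: x_pred=1.7320  r=-2.8820  x^+=0.1786  v^+=-1.2159  a^+=-0.4982
step 2: x_pred=-1.6392  r=1.3592  x^+=-0.9066  v^+=-1.3063  a^+=-0.3811
step 3: x_pred=-2.7486  r=2.8786  x^+=-1.1970  v^+=-0.6890  a^+=-0.1333
step 4: x_pred=-2.1198  r=2.5398  x^+=-0.7508  v^+=0.0993  a^+=0.0855
step 5: x_pred=-0.5702  r=1.0102  x^+=-0.0257  v^+=0.5790  a^+=0.1724
step 6: x_pred=0.7932  r=3.5868  x^+=2.7265  v^+=2.1249  a^+=0.4813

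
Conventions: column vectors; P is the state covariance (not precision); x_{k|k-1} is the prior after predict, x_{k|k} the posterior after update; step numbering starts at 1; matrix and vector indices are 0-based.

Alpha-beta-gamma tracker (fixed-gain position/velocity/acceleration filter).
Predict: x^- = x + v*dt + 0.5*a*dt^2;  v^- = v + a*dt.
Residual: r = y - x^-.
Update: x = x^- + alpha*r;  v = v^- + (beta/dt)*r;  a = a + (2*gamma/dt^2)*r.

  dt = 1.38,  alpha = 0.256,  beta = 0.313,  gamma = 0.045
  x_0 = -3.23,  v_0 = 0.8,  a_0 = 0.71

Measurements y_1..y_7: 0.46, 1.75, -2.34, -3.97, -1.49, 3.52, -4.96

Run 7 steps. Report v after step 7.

v_post = -2.8288

step 1: x_pred=-1.4499  r=1.9099  x^+=-0.9610  v^+=2.2130  a^+=0.8003
step 2: x_pred=2.8549  r=-1.1049  x^+=2.5721  v^+=3.0667  a^+=0.7480
step 3: x_pred=7.5165  r=-9.8565  x^+=4.9932  v^+=1.8635  a^+=0.2822
step 4: x_pred=7.8336  r=-11.8036  x^+=4.8118  v^+=-0.4242  a^+=-0.2756
step 5: x_pred=3.9640  r=-5.4540  x^+=2.5678  v^+=-2.0416  a^+=-0.5333
step 6: x_pred=-0.7574  r=4.2774  x^+=0.3376  v^+=-1.8074  a^+=-0.3312
step 7: x_pred=-2.4720  r=-2.4880  x^+=-3.1089  v^+=-2.8288  a^+=-0.4488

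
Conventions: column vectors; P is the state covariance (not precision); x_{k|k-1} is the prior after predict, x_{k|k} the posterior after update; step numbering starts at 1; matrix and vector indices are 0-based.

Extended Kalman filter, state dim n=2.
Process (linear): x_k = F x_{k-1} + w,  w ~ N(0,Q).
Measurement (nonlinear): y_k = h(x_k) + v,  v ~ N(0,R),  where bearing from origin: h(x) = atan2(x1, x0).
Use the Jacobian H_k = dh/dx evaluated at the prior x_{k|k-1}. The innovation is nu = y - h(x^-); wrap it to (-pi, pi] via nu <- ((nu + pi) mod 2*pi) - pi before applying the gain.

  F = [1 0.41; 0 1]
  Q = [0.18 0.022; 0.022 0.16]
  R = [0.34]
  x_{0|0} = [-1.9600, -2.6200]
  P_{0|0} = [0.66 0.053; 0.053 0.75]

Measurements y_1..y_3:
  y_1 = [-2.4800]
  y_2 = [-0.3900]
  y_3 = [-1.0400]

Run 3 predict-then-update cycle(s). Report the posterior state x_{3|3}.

x_post = [-4.9049, -3.4234]

step 1: x^-=[-3.0342, -2.6200]  P^-=[1.0095 0.3825; 0.3825 0.9100]  H_jac=[0.1630 -0.1888]  S=[0.3757]  K=[0.2458; -0.2913]  nu=[-0.0507]  x^+=[-3.0467, -2.6052]  P^+=[0.9868 0.4094; 0.4094 0.8781]
step 2: x^-=[-4.1148, -2.6052]  P^-=[1.6502 0.7914; 0.7914 1.0381]  H_jac=[0.1098 -0.1735]  S=[0.3610]  K=[0.1217; -0.2581]  nu=[2.1872]  x^+=[-3.8485, -3.1697]  P^+=[1.6448 0.8028; 0.8028 1.0141]
step 3: x^-=[-5.1481, -3.1697]  P^-=[2.6535 1.2405; 1.2405 1.1741]  H_jac=[0.0867 -0.1409]  S=[0.3529]  K=[0.1569; -0.1637]  nu=[1.5497]  x^+=[-4.9049, -3.4234]  P^+=[2.6449 1.2496; 1.2496 1.1646]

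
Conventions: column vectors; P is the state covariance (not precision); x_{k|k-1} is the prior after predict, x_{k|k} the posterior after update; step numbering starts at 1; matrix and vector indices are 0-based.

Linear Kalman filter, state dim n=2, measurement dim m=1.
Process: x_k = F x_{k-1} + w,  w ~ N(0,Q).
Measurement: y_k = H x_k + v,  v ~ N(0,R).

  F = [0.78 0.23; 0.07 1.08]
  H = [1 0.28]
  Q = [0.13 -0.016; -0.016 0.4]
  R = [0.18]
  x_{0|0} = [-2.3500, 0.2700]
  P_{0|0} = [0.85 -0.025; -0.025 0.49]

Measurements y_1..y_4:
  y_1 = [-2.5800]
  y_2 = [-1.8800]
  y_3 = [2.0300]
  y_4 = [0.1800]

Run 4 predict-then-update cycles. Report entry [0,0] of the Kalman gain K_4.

step 1: x^-=[-1.7709, 0.1271]  P^-=[0.6641 0.1307; 0.1307 0.9719]  S=[0.9935]  K=[0.7053; 0.4055]  nu=[-0.8447]  x^+=[-2.3666, -0.2154]  P^+=[0.1699 -0.1534; -0.1534 0.8086]
step 2: x^-=[-1.8955, -0.3983]  P^-=[0.2211 0.0624; 0.0624 1.3208]  S=[0.5396]  K=[0.4421; 0.8010]  nu=[0.1270]  x^+=[-1.8394, -0.2965]  P^+=[0.1156 -0.1287; -0.1287 0.9746]
step 3: x^-=[-1.5029, -0.4490]  P^-=[0.2057 0.1219; 0.1219 1.5178]  S=[0.5730]  K=[0.4186; 0.9545]  nu=[3.6586]  x^+=[0.0286, 3.0431]  P^+=[0.1053 -0.1070; -0.1070 0.9958]
step 4: x^-=[0.7222, 3.2885]  P^-=[0.2084 0.1452; 0.1452 1.5459]  S=[0.5909]  K=[0.4214; 0.9783]  nu=[-1.4630]  x^+=[0.1057, 1.8572]  P^+=[0.1034 -0.0984; -0.0984 0.9803]

K[0,0] = 0.4214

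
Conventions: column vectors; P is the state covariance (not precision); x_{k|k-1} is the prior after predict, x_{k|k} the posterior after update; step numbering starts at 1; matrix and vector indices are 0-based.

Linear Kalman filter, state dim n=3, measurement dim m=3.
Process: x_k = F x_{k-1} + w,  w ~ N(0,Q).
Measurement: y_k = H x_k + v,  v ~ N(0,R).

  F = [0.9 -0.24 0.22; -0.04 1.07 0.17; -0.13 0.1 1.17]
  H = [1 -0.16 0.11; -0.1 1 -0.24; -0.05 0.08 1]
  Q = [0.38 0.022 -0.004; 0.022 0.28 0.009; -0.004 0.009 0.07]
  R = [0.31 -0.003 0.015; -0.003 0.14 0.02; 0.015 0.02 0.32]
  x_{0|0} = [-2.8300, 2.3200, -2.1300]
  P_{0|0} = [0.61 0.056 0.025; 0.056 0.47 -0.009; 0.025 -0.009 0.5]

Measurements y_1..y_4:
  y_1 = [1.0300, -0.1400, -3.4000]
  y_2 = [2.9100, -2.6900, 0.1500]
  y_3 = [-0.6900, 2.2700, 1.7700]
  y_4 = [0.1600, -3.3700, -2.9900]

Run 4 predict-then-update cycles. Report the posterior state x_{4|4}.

x_post = [0.0235, -2.5277, -1.4041]

step 1: x^-=[-3.5724, 2.2335, -1.8922]  P^-=[0.9120 -0.0456 0.0768; -0.0456 0.8251 0.1408; 0.0768 0.1408 0.7583]  S=[1.2789 -0.2910 0.0933; -0.2910 0.9632 0.0425; 0.0933 0.0425 1.1011]  K=[0.7432 0.0651 -0.0405; 0.0521 0.8353 0.1532; 0.0413 -0.0690 0.6946]  nu=[5.1679, -3.1849, -1.8651]  x^+=[0.1367, -0.4434, -2.7547]  P^+=[0.2337 0.0315 0.0087; 0.0315 0.1367 0.0571; 0.0087 0.0571 0.2174]
step 2: x^-=[-0.3766, -0.9482, -3.2851]  P^-=[0.5715 0.0296 0.0192; 0.0296 0.4612 0.1355; 0.0192 0.1355 0.3828]  S=[0.8879 -0.0986 0.0239; -0.0986 0.5589 0.0974; 0.0239 0.0974 0.7267]  K=[0.6488 0.0639 -0.0395; 0.0464 0.7466 0.1336; 0.0285 -0.0147 0.5414]  nu=[3.4962, -2.5679, 3.4921]  x^+=[1.5899, -2.2364, -1.2573]  P^+=[0.2042 0.0281 0.0063; 0.0281 0.1219 0.0500; 0.0063 0.0500 0.1697]
step 3: x^-=[1.6910, -2.6703, -1.9013]  P^-=[0.5457 0.0277 0.0098; 0.0277 0.4405 0.1159; 0.0098 0.1159 0.3160]  S=[0.8600 -0.0935 0.0115; -0.0935 0.5434 0.0933; 0.0115 0.0933 0.6575]  K=[0.6381 0.0635 -0.0434; 0.0440 0.7409 0.1218; 0.0226 -0.0092 0.4949]  nu=[-2.5991, 4.6531, 3.9695]  x^+=[0.1558, 1.1464, -0.0386]  P^+=[0.2008 0.0273 0.0048; 0.0273 0.1199 0.0462; 0.0048 0.0462 0.1551]
step 4: x^-=[-0.1434, 1.2138, 0.0492]  P^-=[0.5423 0.0261 0.0058; 0.0261 0.4364 0.1081; 0.0058 0.1081 0.2955]  S=[0.8562 -0.0938 0.0065; -0.0938 0.5421 0.0907; 0.0065 0.0907 0.6361]  K=[0.6365 0.0633 -0.0458; 0.0430 0.7404 0.1168; 0.0199 -0.0091 0.4787]  nu=[0.4922, -4.5864, -3.1435]  x^+=[0.0235, -2.5277, -1.4041]  P^+=[0.2003 0.0270 0.0040; 0.0270 0.1193 0.0446; 0.0040 0.0446 0.1499]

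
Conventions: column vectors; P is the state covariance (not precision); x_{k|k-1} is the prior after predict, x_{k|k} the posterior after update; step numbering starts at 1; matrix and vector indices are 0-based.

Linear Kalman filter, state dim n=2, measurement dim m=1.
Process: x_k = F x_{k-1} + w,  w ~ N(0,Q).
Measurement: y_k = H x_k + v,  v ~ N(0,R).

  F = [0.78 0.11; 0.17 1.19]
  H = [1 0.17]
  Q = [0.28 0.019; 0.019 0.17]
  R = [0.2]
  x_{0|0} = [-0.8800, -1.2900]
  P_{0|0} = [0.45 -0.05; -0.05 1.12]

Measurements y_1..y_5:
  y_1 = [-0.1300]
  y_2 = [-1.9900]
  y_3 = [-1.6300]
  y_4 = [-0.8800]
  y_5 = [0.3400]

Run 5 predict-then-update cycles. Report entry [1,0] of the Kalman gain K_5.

step 1: x^-=[-0.8283, -1.6847]  P^-=[0.5588 0.1779; 0.1779 1.7488]  S=[0.8698]  K=[0.6772; 0.5464]  nu=[0.9847]  x^+=[-0.1615, -1.1467]  P^+=[0.1599 -0.1439; -0.1439 1.4892]
step 2: x^-=[-0.2521, -1.3920]  P^-=[0.3706 0.0989; 0.0989 2.2252]  S=[0.6685]  K=[0.5795; 0.7138]  nu=[-1.5013]  x^+=[-1.1221, -2.4635]  P^+=[0.1461 -0.1776; -0.1776 1.8846]
step 3: x^-=[-1.1462, -3.1224]  P^-=[0.3612 0.1169; 0.1169 2.7711]  S=[0.6810]  K=[0.5596; 0.8633]  nu=[0.0470]  x^+=[-1.1199, -3.0818]  P^+=[0.1480 -0.2121; -0.2121 2.2635]
step 4: x^-=[-1.2125, -3.8577]  P^-=[0.3610 0.1341; 0.1341 3.2938]  S=[0.7018]  K=[0.5469; 0.9889]  nu=[0.9883]  x^+=[-0.6720, -2.8803]  P^+=[0.1511 -0.2455; -0.2455 2.6075]
step 5: x^-=[-0.8410, -3.5418]  P^-=[0.3614 0.1479; 0.1479 3.7676]  S=[0.7205]  K=[0.5364; 1.0942]  nu=[1.7831]  x^+=[0.1155, -1.5908]  P^+=[0.1540 -0.2750; -0.2750 2.9049]

K[1,0] = 1.0942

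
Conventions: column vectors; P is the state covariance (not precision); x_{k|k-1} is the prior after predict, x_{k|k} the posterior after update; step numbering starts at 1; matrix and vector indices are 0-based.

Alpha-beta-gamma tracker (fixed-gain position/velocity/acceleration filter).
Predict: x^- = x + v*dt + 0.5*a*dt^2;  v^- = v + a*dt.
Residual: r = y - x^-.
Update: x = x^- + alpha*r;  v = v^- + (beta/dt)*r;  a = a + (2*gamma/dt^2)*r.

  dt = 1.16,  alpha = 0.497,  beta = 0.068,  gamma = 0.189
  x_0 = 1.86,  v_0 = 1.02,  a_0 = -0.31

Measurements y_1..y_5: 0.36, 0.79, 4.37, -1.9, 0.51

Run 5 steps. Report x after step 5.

step 1: x_pred=2.8346  r=-2.4746  x^+=1.6047  v^+=0.5153  a^+=-1.0052
step 2: x_pred=1.5263  r=-0.7363  x^+=1.1603  v^+=-0.6938  a^+=-1.2120
step 3: x_pred=-0.4599  r=4.8299  x^+=1.9406  v^+=-1.8166  a^+=0.1448
step 4: x_pred=-0.0693  r=-1.8307  x^+=-0.9791  v^+=-1.7559  a^+=-0.3695
step 5: x_pred=-3.2646  r=3.7746  x^+=-1.3886  v^+=-1.9632  a^+=0.6909

x_post = -1.3886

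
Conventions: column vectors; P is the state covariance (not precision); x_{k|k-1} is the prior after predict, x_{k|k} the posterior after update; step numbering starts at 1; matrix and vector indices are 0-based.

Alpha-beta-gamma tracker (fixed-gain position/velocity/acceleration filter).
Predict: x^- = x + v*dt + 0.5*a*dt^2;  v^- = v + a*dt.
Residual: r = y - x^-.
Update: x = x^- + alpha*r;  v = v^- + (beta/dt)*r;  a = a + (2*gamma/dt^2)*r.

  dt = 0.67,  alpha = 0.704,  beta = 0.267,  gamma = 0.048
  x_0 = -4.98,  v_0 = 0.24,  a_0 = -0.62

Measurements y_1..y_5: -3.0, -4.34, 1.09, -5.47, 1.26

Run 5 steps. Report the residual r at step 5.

resid = 5.2005

step 1: x_pred=-4.9584  r=1.9584  x^+=-3.5797  v^+=0.6050  a^+=-0.2012
step 2: x_pred=-3.2195  r=-1.1205  x^+=-4.0083  v^+=0.0237  a^+=-0.4408
step 3: x_pred=-4.0914  r=5.1814  x^+=-0.4437  v^+=1.7932  a^+=0.6672
step 4: x_pred=0.9075  r=-6.3775  x^+=-3.5823  v^+=-0.3013  a^+=-0.6966
step 5: x_pred=-3.9405  r=5.2005  x^+=-0.2793  v^+=1.3044  a^+=0.4155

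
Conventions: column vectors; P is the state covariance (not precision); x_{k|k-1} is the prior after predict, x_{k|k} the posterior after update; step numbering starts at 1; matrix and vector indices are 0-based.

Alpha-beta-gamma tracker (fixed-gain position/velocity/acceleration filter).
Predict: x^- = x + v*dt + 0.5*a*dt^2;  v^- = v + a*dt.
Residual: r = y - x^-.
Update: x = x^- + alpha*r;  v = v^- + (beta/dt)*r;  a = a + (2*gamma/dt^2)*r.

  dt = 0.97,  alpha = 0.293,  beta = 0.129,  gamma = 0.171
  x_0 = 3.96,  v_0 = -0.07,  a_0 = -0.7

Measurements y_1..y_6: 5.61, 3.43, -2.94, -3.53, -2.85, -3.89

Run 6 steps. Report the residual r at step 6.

resid = 8.9270

step 1: x_pred=3.5628  r=2.0472  x^+=4.1626  v^+=-0.4767  a^+=0.0441
step 2: x_pred=3.7209  r=-0.2909  x^+=3.6357  v^+=-0.4726  a^+=-0.0616
step 3: x_pred=3.1482  r=-6.0882  x^+=1.3644  v^+=-1.3421  a^+=-2.2746
step 4: x_pred=-1.0075  r=-2.5225  x^+=-1.7466  v^+=-3.8839  a^+=-3.1915
step 5: x_pred=-7.0154  r=4.1654  x^+=-5.7949  v^+=-6.4257  a^+=-1.6774
step 6: x_pred=-12.8170  r=8.9270  x^+=-10.2014  v^+=-6.8656  a^+=1.5674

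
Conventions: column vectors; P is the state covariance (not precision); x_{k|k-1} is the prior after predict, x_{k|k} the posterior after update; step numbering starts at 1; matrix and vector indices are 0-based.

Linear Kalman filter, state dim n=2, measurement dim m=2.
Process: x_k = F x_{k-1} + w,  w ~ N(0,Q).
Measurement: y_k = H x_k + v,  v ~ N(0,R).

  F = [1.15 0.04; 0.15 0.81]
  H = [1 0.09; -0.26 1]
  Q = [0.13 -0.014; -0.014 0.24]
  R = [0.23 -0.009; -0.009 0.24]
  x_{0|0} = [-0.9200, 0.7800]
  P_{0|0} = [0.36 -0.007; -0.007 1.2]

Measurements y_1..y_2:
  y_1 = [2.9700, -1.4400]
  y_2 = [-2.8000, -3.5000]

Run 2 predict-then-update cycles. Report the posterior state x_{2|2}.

step 1: x^-=[-1.0268, 0.4938]  P^-=[0.6074 0.0804; 0.0804 1.0337]  S=[0.8602 0.0047; 0.0047 1.2730]  K=[0.7148 -0.0635; 0.1973 0.7949]  nu=[3.9524, -2.2008]  x^+=[1.9382, -0.4757]  P^+=[0.1631 0.0207; 0.0207 0.1944]
step 2: x^-=[2.2099, -0.0946]  P^-=[0.3479 0.0399; 0.0399 0.3763]  S=[0.5882 -0.0267; -0.0267 0.6190]  K=[0.5951 -0.0561; 0.1525 0.5976]  nu=[-5.0014, -2.8309]  x^+=[-0.6078, -2.5488]  P^+=[0.1359 0.0165; 0.0165 0.1464]

x_post = [-0.6078, -2.5488]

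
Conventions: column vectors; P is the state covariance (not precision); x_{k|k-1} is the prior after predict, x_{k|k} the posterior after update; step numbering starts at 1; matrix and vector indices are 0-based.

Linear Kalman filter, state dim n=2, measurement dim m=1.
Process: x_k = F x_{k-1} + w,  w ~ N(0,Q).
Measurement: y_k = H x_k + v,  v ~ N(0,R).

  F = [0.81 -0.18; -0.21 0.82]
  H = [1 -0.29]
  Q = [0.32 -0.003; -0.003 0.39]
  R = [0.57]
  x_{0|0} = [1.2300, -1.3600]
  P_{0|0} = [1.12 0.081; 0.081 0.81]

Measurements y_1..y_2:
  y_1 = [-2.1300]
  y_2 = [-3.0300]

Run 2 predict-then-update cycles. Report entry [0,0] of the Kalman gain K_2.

K[0,0] = 0.4689

step 1: x^-=[1.2411, -1.3735]  P^-=[1.0575 -0.2562; -0.2562 0.9561]  S=[1.8565]  K=[0.6096; -0.2874]  nu=[-3.7694]  x^+=[-1.0568, -0.2903]  P^+=[0.3675 0.0690; 0.0690 0.8028]
step 2: x^-=[-0.8038, -0.0161]  P^-=[0.5670 -0.1356; -0.1356 0.9223]  S=[1.2932]  K=[0.4689; -0.3116]  nu=[-2.2309]  x^+=[-1.8497, 0.6791]  P^+=[0.2827 0.0534; 0.0534 0.7967]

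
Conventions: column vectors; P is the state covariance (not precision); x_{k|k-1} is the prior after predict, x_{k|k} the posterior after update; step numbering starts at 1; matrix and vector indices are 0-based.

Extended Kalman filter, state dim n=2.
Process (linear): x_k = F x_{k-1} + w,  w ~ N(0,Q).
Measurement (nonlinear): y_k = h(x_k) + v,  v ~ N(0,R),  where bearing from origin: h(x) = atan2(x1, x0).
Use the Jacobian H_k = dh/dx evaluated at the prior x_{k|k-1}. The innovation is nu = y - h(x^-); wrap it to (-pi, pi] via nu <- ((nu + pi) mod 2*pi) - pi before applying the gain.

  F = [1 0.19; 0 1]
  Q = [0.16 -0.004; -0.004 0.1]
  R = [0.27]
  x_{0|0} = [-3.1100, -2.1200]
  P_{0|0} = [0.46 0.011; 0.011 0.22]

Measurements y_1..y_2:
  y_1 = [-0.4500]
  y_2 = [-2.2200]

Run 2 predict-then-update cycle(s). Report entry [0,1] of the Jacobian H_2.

H_jac[0,1] = -0.1860

step 1: x^-=[-3.5128, -2.1200]  P^-=[0.6321 0.0488; 0.0488 0.3200]  H_jac=[0.1259 -0.2087]  S=[0.2914]  K=[0.2382; -0.2081]  nu=[2.1486]  x^+=[-3.0009, -2.5670]  P^+=[0.6156 0.0632; 0.0632 0.3074]
step 2: x^-=[-3.4886, -2.5670]  P^-=[0.8107 0.1176; 0.1176 0.4074]  H_jac=[0.1368 -0.1860]  S=[0.2933]  K=[0.3037; -0.2034]  nu=[0.2872]  x^+=[-3.4014, -2.6255]  P^+=[0.7837 0.1358; 0.1358 0.3952]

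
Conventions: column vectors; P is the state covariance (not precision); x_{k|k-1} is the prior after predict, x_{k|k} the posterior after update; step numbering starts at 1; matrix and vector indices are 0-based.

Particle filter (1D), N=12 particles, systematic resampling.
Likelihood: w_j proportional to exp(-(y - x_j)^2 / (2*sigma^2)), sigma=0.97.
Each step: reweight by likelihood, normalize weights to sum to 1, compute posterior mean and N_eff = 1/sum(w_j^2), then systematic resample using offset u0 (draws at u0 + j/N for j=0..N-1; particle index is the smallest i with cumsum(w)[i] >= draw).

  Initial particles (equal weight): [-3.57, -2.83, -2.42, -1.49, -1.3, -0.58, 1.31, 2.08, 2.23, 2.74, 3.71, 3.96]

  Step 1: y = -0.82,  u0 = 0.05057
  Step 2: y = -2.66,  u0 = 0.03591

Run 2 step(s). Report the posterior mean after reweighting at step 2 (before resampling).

step 1: w=[0.0057, 0.0372, 0.0816, 0.2506, 0.2815, 0.3085, 0.0285, 0.0036, 0.0023, 0.0004, 0.0000, 0.0000]  mean=-1.1903  Neff=4.0626  idx=[2, 3, 3, 3, 4, 4, 4, 4, 5, 5, 5, 6]
step 2: w=[0.2300, 0.1146, 0.1146, 0.1146, 0.0887, 0.0887, 0.0887, 0.0887, 0.0238, 0.0238, 0.0238, 0.0001]  mean=-1.5713  Neff=7.9717  idx=[0, 0, 0, 1, 2, 2, 3, 4, 5, 6, 7, 9]

post_mean = -1.5713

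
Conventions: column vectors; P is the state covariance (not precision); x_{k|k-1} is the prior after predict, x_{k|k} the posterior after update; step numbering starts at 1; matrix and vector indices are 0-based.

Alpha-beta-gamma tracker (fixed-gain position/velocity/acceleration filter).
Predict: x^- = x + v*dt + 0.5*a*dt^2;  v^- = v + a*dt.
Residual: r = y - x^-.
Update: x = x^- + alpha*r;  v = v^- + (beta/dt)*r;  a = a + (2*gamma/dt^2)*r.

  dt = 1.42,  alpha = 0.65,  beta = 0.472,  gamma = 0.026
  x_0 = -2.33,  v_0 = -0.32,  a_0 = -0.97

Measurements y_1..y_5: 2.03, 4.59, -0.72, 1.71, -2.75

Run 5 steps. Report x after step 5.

step 1: x_pred=-3.7624  r=5.7924  x^+=0.0027  v^+=0.2279  a^+=-0.8206
step 2: x_pred=-0.5010  r=5.0910  x^+=2.8082  v^+=0.7549  a^+=-0.6893
step 3: x_pred=3.1851  r=-3.9051  x^+=0.6468  v^+=-1.5220  a^+=-0.7900
step 4: x_pred=-2.3110  r=4.0210  x^+=0.3027  v^+=-1.3073  a^+=-0.6863
step 5: x_pred=-2.2457  r=-0.5043  x^+=-2.5735  v^+=-2.4495  a^+=-0.6994

x_post = -2.5735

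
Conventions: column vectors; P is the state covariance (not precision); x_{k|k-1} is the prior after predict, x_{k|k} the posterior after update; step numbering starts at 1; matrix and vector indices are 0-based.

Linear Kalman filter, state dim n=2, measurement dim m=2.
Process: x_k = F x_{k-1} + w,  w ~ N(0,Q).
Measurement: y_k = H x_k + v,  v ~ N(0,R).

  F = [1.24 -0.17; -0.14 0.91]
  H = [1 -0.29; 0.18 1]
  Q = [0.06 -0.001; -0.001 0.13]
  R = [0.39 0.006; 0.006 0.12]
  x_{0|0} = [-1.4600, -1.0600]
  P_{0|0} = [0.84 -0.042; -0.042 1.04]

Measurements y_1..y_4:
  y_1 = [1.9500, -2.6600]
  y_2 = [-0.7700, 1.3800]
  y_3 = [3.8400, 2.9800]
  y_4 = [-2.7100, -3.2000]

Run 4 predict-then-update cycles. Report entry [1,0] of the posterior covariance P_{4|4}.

P_post[1,0] = -0.0217

step 1: x^-=[-1.6302, -0.7602]  P^-=[1.3993 -0.3561; -0.3561 1.0184]  S=[2.0815 -0.3750; -0.3750 1.0555]  K=[0.7522 0.1685; -0.1604 0.8471]  nu=[3.3597, -1.6064]  x^+=[0.6265, -2.6598]  P^+=[0.2866 -0.0269; -0.0269 0.1055]
step 2: x^-=[1.2290, -2.5081]  P^-=[0.5150 -0.0980; -0.0980 0.2298]  S=[0.9812 -0.0609; -0.0609 0.3312]  K=[0.5592 0.0867; -0.1296 0.6168]  nu=[-2.7263, 3.6669]  x^+=[0.0222, 0.1070]  P^+=[0.2116 -0.0243; -0.0243 0.0776]
step 3: x^-=[0.0093, 0.0942]  P^-=[0.3978 -0.0778; -0.0778 0.2046]  S=[0.8501 -0.0554; -0.0554 0.3095]  K=[0.4990 0.0695; -0.1225 0.5939]  nu=[3.8580, 2.8841]  x^+=[2.1349, 1.3344]  P^+=[0.1885 -0.0226; -0.0226 0.0746]
step 4: x^-=[2.4204, 0.9154]  P^-=[0.3615 -0.0713; -0.0713 0.2012]  S=[0.8098 -0.0549; -0.0549 0.3073]  K=[0.4763 0.0648; -0.1200 0.5917]  nu=[-4.8649, -4.5511]  x^+=[-0.1917, -1.1935]  P^+=[0.1799 -0.0217; -0.0217 0.0742]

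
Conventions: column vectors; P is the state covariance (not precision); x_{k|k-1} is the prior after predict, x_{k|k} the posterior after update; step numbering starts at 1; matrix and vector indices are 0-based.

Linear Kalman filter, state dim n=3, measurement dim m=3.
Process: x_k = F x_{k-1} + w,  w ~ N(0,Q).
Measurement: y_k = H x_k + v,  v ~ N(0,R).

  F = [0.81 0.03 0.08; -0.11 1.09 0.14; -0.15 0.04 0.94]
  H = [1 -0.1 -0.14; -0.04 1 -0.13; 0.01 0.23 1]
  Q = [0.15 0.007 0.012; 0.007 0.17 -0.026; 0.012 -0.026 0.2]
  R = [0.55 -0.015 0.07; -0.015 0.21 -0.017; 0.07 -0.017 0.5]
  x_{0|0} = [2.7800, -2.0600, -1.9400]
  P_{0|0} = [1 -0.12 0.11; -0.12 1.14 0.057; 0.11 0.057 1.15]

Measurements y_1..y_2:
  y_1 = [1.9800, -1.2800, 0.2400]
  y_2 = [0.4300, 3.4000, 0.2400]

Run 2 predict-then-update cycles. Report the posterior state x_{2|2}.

step 1: x^-=[2.0348, -2.8228, -2.3230]  P^-=[0.8232 -0.1208 0.0592; -0.1208 1.6019 0.2567; 0.0592 0.2567 1.2152]  S=[1.4278 -0.3472 -0.1312; -0.3472 1.7772 0.4396; -0.1312 0.4396 1.9187]  K=[0.5869 0.0093 0.0587; -0.0027 0.8527 0.1296; -0.0636 -0.1288 0.6896]  nu=[-0.6623, 1.3222, 3.1919]  x^+=[1.8457, -1.2798, -0.2501]  P^+=[0.3370 0.0139 0.0637; 0.0139 0.1786 0.0089; 0.0637 0.0089 0.3398]
step 2: x^-=[1.4366, -1.6331, -0.5632]  P^-=[0.3824 0.0063 0.0452; 0.0063 0.3904 0.0310; 0.0452 0.0310 0.4907]  S=[0.9329 -0.0636 0.0387; -0.0636 0.6012 0.0370; 0.0387 0.0370 1.0266]  K=[0.4022 0.0158 0.0335; -0.0002 0.6364 0.0948; -0.0552 -0.0936 0.4908]  nu=[-1.2488, 5.0173, 1.1644]  x^+=[1.0527, 1.6703, -0.3925]  P^+=[0.2300 0.0111 0.0398; 0.0111 0.1332 0.0058; 0.0398 0.0058 0.2414]

x_post = [1.0527, 1.6703, -0.3925]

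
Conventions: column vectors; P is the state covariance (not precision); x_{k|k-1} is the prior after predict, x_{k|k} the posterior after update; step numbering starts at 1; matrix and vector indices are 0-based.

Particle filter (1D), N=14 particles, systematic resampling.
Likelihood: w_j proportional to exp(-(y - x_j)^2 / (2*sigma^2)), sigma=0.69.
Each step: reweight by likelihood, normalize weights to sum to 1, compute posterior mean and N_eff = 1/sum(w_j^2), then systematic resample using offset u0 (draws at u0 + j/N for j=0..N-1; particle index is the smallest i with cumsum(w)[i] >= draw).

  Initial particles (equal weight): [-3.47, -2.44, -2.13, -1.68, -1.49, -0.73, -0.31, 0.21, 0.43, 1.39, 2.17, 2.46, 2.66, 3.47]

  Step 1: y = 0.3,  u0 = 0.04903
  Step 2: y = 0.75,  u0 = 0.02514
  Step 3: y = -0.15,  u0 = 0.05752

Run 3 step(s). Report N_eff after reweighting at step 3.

N_eff = 12.1771

step 1: w=[0.0000, 0.0001, 0.0006, 0.0049, 0.0103, 0.0978, 0.2017, 0.2956, 0.2928, 0.0856, 0.0076, 0.0022, 0.0009, 0.0000]  mean=0.1722  Neff=4.3317  idx=[5, 6, 6, 6, 7, 7, 7, 7, 8, 8, 8, 8, 9, 9]
step 2: w=[0.0113, 0.0347, 0.0347, 0.0347, 0.0831, 0.0831, 0.0831, 0.0831, 0.1014, 0.1014, 0.1014, 0.1014, 0.0734, 0.0734]  mean=0.4077  Neff=12.0150  idx=[1, 3, 4, 5, 6, 7, 8, 8, 9, 10, 10, 11, 12, 13]
step 3: w=[0.0992, 0.0992, 0.0889, 0.0889, 0.0889, 0.0889, 0.0715, 0.0715, 0.0715, 0.0715, 0.0715, 0.0715, 0.0084, 0.0084]  mean=0.2212  Neff=12.1771  idx=[0, 1, 2, 2, 3, 4, 5, 6, 7, 8, 9, 10, 11, 12]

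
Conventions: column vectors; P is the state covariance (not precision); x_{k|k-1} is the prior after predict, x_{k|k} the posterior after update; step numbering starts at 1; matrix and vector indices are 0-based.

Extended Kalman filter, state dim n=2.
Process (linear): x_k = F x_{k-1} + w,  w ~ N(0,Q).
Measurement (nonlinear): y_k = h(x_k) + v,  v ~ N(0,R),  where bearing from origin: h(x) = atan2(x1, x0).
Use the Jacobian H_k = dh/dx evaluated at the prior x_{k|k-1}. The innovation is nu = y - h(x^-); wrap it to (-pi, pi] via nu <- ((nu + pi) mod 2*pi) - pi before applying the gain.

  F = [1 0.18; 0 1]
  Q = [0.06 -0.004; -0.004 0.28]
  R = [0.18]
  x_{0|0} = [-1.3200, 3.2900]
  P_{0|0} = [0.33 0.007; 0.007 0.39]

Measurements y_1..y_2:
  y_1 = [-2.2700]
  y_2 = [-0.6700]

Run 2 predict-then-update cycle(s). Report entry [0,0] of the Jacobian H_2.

H_jac[0,0] = -0.2873

step 1: x^-=[-0.7278, 3.2900]  P^-=[0.4052 0.0732; 0.0732 0.6700]  H_jac=[-0.2898 -0.0641]  S=[0.2195]  K=[-0.5563; -0.2923]  nu=[2.2247]  x^+=[-1.9653, 2.6397]  P^+=[0.3372 0.0375; 0.0375 0.6512]
step 2: x^-=[-1.4902, 2.6397]  P^-=[0.4318 0.1507; 0.1507 0.9312]  H_jac=[-0.2873 -0.1622]  S=[0.2542]  K=[-0.5843; -0.7645]  nu=[-2.7547]  x^+=[0.1193, 4.7458]  P^+=[0.3451 0.0372; 0.0372 0.7827]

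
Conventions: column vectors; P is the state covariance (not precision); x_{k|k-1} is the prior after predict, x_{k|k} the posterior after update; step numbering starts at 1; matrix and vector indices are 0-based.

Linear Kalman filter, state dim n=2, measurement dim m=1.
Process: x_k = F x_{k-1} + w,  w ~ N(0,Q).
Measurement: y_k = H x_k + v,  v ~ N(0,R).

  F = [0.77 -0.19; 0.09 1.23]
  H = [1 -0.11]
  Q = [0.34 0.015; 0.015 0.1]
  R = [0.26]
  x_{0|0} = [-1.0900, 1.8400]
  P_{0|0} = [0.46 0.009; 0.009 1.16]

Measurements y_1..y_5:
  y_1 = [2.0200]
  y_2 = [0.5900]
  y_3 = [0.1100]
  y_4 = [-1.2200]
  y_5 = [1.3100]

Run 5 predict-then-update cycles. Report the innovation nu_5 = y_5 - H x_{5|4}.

innov = [2.7181]

step 1: x^-=[-1.1889, 2.1651]  P^-=[0.6520 -0.2158; -0.2158 1.8607]  S=[0.9820]  K=[0.6881; -0.4282]  nu=[3.4471]  x^+=[1.1831, 0.6889]  P^+=[0.1870 0.0735; 0.0735 1.6806]
step 2: x^-=[0.7801, 0.9539]  P^-=[0.4900 -0.2964; -0.2964 2.6604]  S=[0.8474]  K=[0.6167; -0.6951]  nu=[-0.0852]  x^+=[0.7276, 1.0131]  P^+=[0.1677 0.0669; 0.0669 2.2509]
step 3: x^-=[0.3677, 1.3116]  P^-=[0.5011 -0.4372; -0.4372 3.5216]  S=[0.8999]  K=[0.6103; -0.9163]  nu=[-0.1135]  x^+=[0.2985, 1.4155]  P^+=[0.1659 0.0660; 0.0660 2.7660]
step 4: x^-=[-0.0391, 1.7680]  P^-=[0.5189 -0.5585; -0.5585 4.3006]  S=[0.9538]  K=[0.6084; -1.0815]  nu=[-0.9864]  x^+=[-0.6393, 2.8348]  P^+=[0.1658 0.0692; 0.0692 3.1850]
step 5: x^-=[-1.0309, 3.4292]  P^-=[0.5330 -0.6535; -0.6535 4.9352]  S=[0.9965]  K=[0.6070; -1.2005]  nu=[2.7181]  x^+=[0.6191, 0.1661]  P^+=[0.1658 0.0727; 0.0727 3.4988]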